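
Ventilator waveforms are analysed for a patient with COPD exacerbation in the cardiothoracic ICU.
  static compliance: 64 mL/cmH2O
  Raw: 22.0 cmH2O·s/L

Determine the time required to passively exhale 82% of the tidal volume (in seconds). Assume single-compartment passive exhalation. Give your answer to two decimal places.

τ = R × C = 22.0 × 64 mL/cmH2O = 22.0 × 0.064 L/cmH2O = 1.408 s.
Exhaled fraction f = 1 − e^(−t/τ) → t = −τ·ln(1 − f) = −1.408·ln(0.18) = 2.414 s.

2.41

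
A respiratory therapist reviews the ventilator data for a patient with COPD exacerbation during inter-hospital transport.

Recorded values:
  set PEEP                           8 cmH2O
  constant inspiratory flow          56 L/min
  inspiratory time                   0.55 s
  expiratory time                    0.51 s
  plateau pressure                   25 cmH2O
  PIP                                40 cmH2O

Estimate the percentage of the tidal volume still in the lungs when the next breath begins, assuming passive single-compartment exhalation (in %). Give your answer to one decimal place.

Flow: 56 L/min ÷ 60 = 0.9333 L/s.
Vt = flow × Ti = 0.9333 L/s × 0.55 s × 1000 mL/L = 513.32 mL.
R = (PIP − Pplat)/V̇ = (40 − 25) / 0.9333 = 15.0/0.9333 = 16.072 cmH2O·s/L.
C = Vt/(Pplat − PEEP) = 513.32 / (25 − 8) = 513.32/17.0 = 30.195 mL/cmH2O.
τ = R × C = 16.072 × 0.0302 L/cmH2O = 0.4854 s.
Fraction remaining at end-expiration = e^(−Te/τ) = e^(−0.51/0.4854) = 0.3497 → 34.97%.

35.0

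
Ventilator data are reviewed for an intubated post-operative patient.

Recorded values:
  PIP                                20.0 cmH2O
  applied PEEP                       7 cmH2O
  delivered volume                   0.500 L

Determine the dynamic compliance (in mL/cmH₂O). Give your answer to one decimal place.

Dynamic compliance = Vt / (PIP − PEEP) = 500 / (20.0 − 7) = 500 / 13.0 = 38.462 mL/cmH2O.

38.5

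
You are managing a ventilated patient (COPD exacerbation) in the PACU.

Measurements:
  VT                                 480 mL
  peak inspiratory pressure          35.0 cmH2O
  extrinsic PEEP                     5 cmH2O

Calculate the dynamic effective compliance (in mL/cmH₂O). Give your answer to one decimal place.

Dynamic compliance = Vt / (PIP − PEEP) = 480 / (35.0 − 5) = 480 / 30.0 = 16.0 mL/cmH2O.

16.0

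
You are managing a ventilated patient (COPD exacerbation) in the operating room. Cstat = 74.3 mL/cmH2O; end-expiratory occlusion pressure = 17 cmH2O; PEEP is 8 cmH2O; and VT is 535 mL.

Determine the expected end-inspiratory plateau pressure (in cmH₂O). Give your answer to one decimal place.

24.2

End-expiratory occlusion gives total PEEP = 17 cmH2O (intrinsic PEEP = 17 − 8 = 9). Use total PEEP for the elastic gradient.
Pplat = PEEPtotal + Vt / Cstat = 17 + 535 / 74.3 = 17 + 7.201 = 24.201 cmH2O.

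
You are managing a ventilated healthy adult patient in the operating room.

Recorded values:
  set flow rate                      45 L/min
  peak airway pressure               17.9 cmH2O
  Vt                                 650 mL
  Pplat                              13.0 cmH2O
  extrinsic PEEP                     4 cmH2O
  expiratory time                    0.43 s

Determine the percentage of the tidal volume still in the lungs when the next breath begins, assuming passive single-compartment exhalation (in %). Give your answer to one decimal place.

Flow: 45 L/min ÷ 60 = 0.75 L/s.
R = (PIP − Pplat)/V̇ = (17.9 − 13.0) / 0.75 = 4.9/0.75 = 6.533 cmH2O·s/L.
C = Vt/(Pplat − PEEP) = 650.0 / (13.0 − 4) = 650.0/9.0 = 72.222 mL/cmH2O.
τ = R × C = 6.533 × 0.07222 L/cmH2O = 0.4718 s.
Fraction remaining at end-expiration = e^(−Te/τ) = e^(−0.43/0.4718) = 0.402 → 40.2%.

40.2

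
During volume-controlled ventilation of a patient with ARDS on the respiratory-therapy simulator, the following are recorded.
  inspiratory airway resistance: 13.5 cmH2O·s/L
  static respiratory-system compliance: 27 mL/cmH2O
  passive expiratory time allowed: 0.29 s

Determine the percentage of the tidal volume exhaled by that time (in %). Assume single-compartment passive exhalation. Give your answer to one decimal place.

τ = R × C = 13.5 × 27 mL/cmH2O = 13.5 × 0.027 L/cmH2O = 0.3645 s.
Passive exhalation: V(t)/V₀ = e^(−t/τ) = e^(−0.29/0.3645) = 0.4513.
Fraction exhaled = 1 − 0.4513 = 0.5487 → 54.87%.

54.9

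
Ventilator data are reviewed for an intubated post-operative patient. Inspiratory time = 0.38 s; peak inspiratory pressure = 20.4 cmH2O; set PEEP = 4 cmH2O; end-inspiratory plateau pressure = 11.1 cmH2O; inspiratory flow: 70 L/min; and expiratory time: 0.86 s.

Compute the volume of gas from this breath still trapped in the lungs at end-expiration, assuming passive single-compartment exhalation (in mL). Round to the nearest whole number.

Flow: 70 L/min ÷ 60 = 1.1667 L/s.
Vt = flow × Ti = 1.1667 L/s × 0.38 s × 1000 mL/L = 443.35 mL.
R = (PIP − Pplat)/V̇ = (20.4 − 11.1) / 1.1667 = 9.3/1.1667 = 7.971 cmH2O·s/L.
C = Vt/(Pplat − PEEP) = 443.35 / (11.1 − 4) = 443.35/7.1 = 62.444 mL/cmH2O.
τ = R × C = 7.971 × 0.06244 L/cmH2O = 0.4977 s.
Fraction remaining = e^(−Te/τ) = e^(−0.86/0.4977) = 0.1776.
Trapped volume = 443.35 × 0.1776 = 78.739 mL.

79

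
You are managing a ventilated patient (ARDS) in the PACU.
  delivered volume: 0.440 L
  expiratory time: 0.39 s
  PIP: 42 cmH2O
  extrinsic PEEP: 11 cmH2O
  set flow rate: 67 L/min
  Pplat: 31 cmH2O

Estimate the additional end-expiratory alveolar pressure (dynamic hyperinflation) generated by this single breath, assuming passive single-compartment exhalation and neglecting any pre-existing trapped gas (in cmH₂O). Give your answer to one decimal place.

Flow: 67 L/min ÷ 60 = 1.1167 L/s.
R = (PIP − Pplat)/V̇ = (42 − 31) / 1.1167 = 11.0/1.1167 = 9.85 cmH2O·s/L.
C = Vt/(Pplat − PEEP) = 440.0 / (31 − 11) = 440.0/20.0 = 22.0 mL/cmH2O.
τ = R × C = 9.85 × 0.022 L/cmH2O = 0.2167 s.
Fraction remaining = e^(−Te/τ) = e^(−0.39/0.2167) = 0.1653; trapped volume = 440.0 × 0.1653 = 72.732 mL.
Additional alveolar pressure from trapping ≈ V_trapped / C = 72.732 / 22.0 = 3.306 cmH2O.

3.3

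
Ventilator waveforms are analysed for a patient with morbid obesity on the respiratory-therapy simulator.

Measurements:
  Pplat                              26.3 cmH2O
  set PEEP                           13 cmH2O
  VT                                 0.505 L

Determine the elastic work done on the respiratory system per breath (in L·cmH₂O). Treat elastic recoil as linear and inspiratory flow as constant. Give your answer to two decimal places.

Elastic work ≈ ½ × (Pplat − PEEP) × Vt = 0.5 × (26.3 − 13) × 0.505 L = 0.5 × 13.3 × 0.505 = 3.358 L·cmH2O.

3.36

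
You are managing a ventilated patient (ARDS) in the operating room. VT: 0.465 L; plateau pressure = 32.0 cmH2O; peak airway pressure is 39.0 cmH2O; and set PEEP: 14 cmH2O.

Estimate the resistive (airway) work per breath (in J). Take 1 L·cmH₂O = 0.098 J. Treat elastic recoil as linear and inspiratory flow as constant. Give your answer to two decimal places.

With constant inspiratory flow the resistive pressure is constant at PIP − Pplat = 39.0 − 32.0 = 7.0 cmH2O, so resistive work = 7.0 × 0.465 = 3.255 L·cmH2O.
× 0.098 J/(L·cmH2O) → 0.319 J.

0.32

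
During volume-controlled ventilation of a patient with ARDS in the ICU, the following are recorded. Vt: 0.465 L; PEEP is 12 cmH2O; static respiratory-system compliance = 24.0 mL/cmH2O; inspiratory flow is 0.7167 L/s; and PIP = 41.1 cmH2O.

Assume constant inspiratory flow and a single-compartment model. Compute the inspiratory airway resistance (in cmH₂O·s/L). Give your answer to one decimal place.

Equation of motion (constant flow): PIP = Vt/C + R·V̇ + PEEP.
R·V̇ = PIP − Vt/C − PEEP = 41.1 − 465/24.0 − 12 = 41.1 − 19.375 − 12 = 9.725 cmH2O.
R = 9.725 / 0.7167 = 13.569 cmH2O·s/L.

13.6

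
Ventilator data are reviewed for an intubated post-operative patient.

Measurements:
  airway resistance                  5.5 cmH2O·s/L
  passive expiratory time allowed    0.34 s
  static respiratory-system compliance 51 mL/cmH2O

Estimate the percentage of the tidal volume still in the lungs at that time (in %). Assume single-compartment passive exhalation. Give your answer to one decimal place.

τ = R × C = 5.5 × 51 mL/cmH2O = 5.5 × 0.051 L/cmH2O = 0.2805 s.
Passive exhalation: V(t)/V₀ = e^(−t/τ) = e^(−0.34/0.2805) = 0.2976.
Fraction remaining = 0.2976 → 29.76%.

29.8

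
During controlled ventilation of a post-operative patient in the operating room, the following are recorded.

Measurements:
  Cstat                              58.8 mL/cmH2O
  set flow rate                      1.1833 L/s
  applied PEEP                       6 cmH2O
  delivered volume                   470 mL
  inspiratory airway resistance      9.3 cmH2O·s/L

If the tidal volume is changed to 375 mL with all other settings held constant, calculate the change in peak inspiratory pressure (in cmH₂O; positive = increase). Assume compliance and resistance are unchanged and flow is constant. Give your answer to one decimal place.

PIP = Vt/C + R·V̇ + PEEP (constant-flow equation of motion).
Only the elastic term changes: ΔPIP = ΔVt / C = (375 − 470) / 58.8 = -1.616 cmH2O.

-1.6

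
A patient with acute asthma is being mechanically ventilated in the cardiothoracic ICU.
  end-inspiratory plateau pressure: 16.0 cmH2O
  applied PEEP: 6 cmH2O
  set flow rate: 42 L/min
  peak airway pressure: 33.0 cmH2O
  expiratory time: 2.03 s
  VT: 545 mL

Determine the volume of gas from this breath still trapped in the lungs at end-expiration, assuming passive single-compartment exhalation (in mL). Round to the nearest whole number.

118

Flow: 42 L/min ÷ 60 = 0.7 L/s.
R = (PIP − Pplat)/V̇ = (33.0 − 16.0) / 0.7 = 17.0/0.7 = 24.286 cmH2O·s/L.
C = Vt/(Pplat − PEEP) = 545.0 / (16.0 − 6) = 545.0/10.0 = 54.5 mL/cmH2O.
τ = R × C = 24.286 × 0.0545 L/cmH2O = 1.324 s.
Fraction remaining = e^(−Te/τ) = e^(−2.03/1.324) = 0.2158.
Trapped volume = 545.0 × 0.2158 = 117.61 mL.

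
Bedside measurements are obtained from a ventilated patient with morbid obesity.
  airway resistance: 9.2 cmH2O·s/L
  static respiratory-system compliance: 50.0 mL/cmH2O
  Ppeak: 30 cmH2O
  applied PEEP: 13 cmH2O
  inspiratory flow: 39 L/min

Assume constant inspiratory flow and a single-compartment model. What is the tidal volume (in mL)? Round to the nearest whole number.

551

Flow: 39 L/min ÷ 60 = 0.65 L/s.
Equation of motion (constant flow): PIP = Vt/C + R·V̇ + PEEP.
Vt/C = PIP − R·V̇ − PEEP = 30 − 5.98 − 13 = 11.02 cmH2O.
Vt = C × 11.02 = 50.0 × 11.02 = 551.0 mL.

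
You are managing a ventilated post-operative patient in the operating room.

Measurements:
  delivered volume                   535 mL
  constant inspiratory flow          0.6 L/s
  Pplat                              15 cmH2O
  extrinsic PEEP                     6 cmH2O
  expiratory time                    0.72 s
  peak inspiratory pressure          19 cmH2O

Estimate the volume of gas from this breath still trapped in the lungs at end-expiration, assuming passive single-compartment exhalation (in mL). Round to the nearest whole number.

R = (PIP − Pplat)/V̇ = (19 − 15) / 0.6 = 4.0/0.6 = 6.667 cmH2O·s/L.
C = Vt/(Pplat − PEEP) = 535.0 / (15 − 6) = 535.0/9.0 = 59.444 mL/cmH2O.
τ = R × C = 6.667 × 0.05944 L/cmH2O = 0.3963 s.
Fraction remaining = e^(−Te/τ) = e^(−0.72/0.3963) = 0.1625.
Trapped volume = 535.0 × 0.1625 = 86.938 mL.

87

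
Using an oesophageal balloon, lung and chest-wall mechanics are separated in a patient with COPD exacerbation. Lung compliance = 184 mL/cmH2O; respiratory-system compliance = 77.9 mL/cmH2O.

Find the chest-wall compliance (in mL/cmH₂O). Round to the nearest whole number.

135

1/Ccw = 1/Crs − 1/CL.
1/Ccw = 1/77.9 − 1/184 = 0.007402.
Ccw = 135.1 mL/cmH2O.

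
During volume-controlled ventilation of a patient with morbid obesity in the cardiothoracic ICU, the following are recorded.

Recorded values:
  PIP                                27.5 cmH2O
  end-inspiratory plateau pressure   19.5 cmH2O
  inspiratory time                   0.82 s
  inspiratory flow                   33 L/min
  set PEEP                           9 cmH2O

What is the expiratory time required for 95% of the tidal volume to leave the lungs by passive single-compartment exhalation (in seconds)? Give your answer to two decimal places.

1.87

Flow: 33 L/min ÷ 60 = 0.55 L/s.
Vt = flow × Ti = 0.55 L/s × 0.82 s × 1000 mL/L = 451.0 mL.
R = (PIP − Pplat)/V̇ = (27.5 − 19.5) / 0.55 = 8.0/0.55 = 14.545 cmH2O·s/L.
C = Vt/(Pplat − PEEP) = 451.0 / (19.5 − 9) = 451.0/10.5 = 42.952 mL/cmH2O.
τ = R × C = 14.545 × 0.04295 L/cmH2O = 0.6247 s.
t = −τ·ln(1 − 0.95) = −0.6247·ln(0.05) = 1.871 s.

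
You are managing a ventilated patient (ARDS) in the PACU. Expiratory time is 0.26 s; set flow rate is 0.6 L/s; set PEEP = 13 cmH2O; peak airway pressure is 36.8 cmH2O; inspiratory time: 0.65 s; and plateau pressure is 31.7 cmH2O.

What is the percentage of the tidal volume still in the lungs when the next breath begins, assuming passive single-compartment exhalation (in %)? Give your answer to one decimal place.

Vt = flow × Ti = 0.6 L/s × 0.65 s × 1000 mL/L = 390.0 mL.
R = (PIP − Pplat)/V̇ = (36.8 − 31.7) / 0.6 = 5.1/0.6 = 8.5 cmH2O·s/L.
C = Vt/(Pplat − PEEP) = 390.0 / (31.7 − 13) = 390.0/18.7 = 20.856 mL/cmH2O.
τ = R × C = 8.5 × 0.02086 L/cmH2O = 0.1773 s.
Fraction remaining at end-expiration = e^(−Te/τ) = e^(−0.26/0.1773) = 0.2307 → 23.07%.

23.1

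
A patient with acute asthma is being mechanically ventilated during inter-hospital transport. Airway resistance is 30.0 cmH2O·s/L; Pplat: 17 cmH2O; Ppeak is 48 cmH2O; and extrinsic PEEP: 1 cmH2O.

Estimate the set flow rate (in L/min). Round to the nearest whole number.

62

flow = (PIP − Pplat) / Raw = (48 − 17) / 30.0 = 1.033 L/s × 60 = 61.98 L/min.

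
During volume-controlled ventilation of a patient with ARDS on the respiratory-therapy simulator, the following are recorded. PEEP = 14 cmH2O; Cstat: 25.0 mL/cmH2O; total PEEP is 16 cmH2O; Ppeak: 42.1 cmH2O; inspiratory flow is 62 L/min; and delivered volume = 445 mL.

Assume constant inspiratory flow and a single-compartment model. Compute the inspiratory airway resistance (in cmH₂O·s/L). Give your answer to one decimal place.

8.0

Flow: 62 L/min ÷ 60 = 1.0333 L/s.
Total PEEP = 16 cmH2O (set 14 + intrinsic 2); this is the baseline alveolar pressure.
Equation of motion (constant flow): PIP = Vt/C + R·V̇ + PEEP.
R·V̇ = PIP − Vt/C − PEEP = 42.1 − 445/25.0 − 16 = 42.1 − 17.8 − 16 = 8.3 cmH2O.
R = 8.3 / 1.0333 = 8.033 cmH2O·s/L.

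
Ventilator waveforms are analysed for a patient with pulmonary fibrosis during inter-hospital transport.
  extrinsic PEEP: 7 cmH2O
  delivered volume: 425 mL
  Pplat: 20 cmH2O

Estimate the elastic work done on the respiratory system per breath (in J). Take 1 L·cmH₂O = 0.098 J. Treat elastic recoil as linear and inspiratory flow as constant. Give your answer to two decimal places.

Elastic work ≈ ½ × (Pplat − PEEP) × Vt = 0.5 × (20 − 7) × 0.425 L = 0.5 × 13.0 × 0.425 = 2.763 L·cmH2O.
× 0.098 J/(L·cmH2O) → 0.2708 J.

0.27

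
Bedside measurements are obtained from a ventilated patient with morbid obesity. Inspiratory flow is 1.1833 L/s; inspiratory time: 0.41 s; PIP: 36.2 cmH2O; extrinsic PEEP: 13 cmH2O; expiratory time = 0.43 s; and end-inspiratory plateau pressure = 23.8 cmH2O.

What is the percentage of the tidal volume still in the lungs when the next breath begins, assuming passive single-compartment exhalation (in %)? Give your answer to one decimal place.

40.1

Vt = flow × Ti = 1.1833 L/s × 0.41 s × 1000 mL/L = 485.15 mL.
R = (PIP − Pplat)/V̇ = (36.2 − 23.8) / 1.1833 = 12.4/1.1833 = 10.479 cmH2O·s/L.
C = Vt/(Pplat − PEEP) = 485.15 / (23.8 − 13) = 485.15/10.8 = 44.921 mL/cmH2O.
τ = R × C = 10.479 × 0.04492 L/cmH2O = 0.4707 s.
Fraction remaining at end-expiration = e^(−Te/τ) = e^(−0.43/0.4707) = 0.4011 → 40.11%.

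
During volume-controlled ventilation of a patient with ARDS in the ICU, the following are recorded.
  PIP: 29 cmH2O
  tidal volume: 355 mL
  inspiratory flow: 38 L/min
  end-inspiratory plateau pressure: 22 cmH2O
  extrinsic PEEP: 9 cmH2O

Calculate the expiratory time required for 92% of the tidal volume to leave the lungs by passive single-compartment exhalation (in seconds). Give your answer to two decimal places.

0.76

Flow: 38 L/min ÷ 60 = 0.6333 L/s.
R = (PIP − Pplat)/V̇ = (29 − 22) / 0.6333 = 7.0/0.6333 = 11.053 cmH2O·s/L.
C = Vt/(Pplat − PEEP) = 355.0 / (22 − 9) = 355.0/13.0 = 27.308 mL/cmH2O.
τ = R × C = 11.053 × 0.02731 L/cmH2O = 0.3019 s.
t = −τ·ln(1 − 0.92) = −0.3019·ln(0.08) = 0.7625 s.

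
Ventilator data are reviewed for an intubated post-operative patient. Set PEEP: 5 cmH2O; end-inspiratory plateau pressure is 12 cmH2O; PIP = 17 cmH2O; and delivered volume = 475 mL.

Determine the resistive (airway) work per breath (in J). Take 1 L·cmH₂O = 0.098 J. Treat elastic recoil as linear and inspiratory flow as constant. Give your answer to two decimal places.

With constant inspiratory flow the resistive pressure is constant at PIP − Pplat = 17 − 12 = 5.0 cmH2O, so resistive work = 5.0 × 0.475 = 2.375 L·cmH2O.
× 0.098 J/(L·cmH2O) → 0.2328 J.

0.23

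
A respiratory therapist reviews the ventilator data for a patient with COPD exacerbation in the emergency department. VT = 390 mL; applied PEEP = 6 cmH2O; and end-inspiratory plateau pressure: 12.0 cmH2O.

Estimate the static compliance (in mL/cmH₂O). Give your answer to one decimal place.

Cstat = Vt / (Pplat − PEEP) = 390 / (12.0 − 6) = 390 / 6.0 = 65.0 mL/cmH2O.

65.0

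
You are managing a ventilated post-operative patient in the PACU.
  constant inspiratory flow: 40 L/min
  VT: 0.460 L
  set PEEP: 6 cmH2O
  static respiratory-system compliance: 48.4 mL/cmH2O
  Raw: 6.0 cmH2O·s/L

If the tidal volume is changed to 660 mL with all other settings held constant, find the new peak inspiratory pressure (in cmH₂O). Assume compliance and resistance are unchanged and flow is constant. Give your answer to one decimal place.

Flow: 40 L/min ÷ 60 = 0.6667 L/s.
PIP = Vt/C + R·V̇ + PEEP (constant-flow equation of motion).
Only the elastic term changes: ΔPIP = ΔVt / C = (660 − 460) / 48.4 = 4.132 cmH2O.
Original PIP = 460/48.4 + 6.0×0.6667 + 6 = 19.504 cmH2O; new PIP = 19.504 + (4.132) = 23.636 cmH2O.

23.6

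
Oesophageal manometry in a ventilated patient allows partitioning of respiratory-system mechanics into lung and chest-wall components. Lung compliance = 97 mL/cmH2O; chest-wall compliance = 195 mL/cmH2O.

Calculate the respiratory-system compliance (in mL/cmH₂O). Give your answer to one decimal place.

Lung and chest wall are elastances in series: 1/Crs = 1/CL + 1/Ccw.
1/Crs = 1/97 + 1/195 = 0.01544.
Crs = 64.767 mL/cmH2O.

64.8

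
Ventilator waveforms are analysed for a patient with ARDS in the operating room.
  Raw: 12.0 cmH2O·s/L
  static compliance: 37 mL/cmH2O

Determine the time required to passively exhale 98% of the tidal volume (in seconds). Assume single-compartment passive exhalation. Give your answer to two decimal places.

τ = R × C = 12.0 × 37 mL/cmH2O = 12.0 × 0.037 L/cmH2O = 0.444 s.
Exhaled fraction f = 1 − e^(−t/τ) → t = −τ·ln(1 − f) = −0.444·ln(0.02) = 1.737 s.

1.74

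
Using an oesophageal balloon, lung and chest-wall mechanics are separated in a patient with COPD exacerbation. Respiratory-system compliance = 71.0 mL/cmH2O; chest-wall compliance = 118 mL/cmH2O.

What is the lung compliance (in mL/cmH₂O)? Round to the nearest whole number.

1/CL = 1/Crs − 1/Ccw.
1/CL = 1/71.0 − 1/118 = 0.00561.
CL = 178.25 mL/cmH2O.

178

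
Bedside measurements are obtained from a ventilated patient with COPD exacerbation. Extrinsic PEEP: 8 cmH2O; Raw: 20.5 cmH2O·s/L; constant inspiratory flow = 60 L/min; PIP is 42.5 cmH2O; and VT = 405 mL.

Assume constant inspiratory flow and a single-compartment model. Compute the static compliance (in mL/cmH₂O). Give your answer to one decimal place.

Flow: 60 L/min ÷ 60 = 1 L/s.
Equation of motion (constant flow): PIP = Vt/C + R·V̇ + PEEP.
Vt/C = PIP − R·V̇ − PEEP = 42.5 − 20.5×1 − 8 = 42.5 − 20.5 − 8 = 14.0 cmH2O.
C = Vt / 14.0 = 405 / 14.0 = 28.929 mL/cmH2O.

28.9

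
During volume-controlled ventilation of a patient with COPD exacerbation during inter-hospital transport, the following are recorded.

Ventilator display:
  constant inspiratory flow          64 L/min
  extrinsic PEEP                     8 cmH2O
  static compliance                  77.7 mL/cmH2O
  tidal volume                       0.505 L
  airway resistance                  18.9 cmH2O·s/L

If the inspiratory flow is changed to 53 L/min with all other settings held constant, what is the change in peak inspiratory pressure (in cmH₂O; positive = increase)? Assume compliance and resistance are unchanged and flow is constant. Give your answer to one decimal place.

Flow: 64 L/min ÷ 60 = 1.0667 L/s.
New flow: 53 L/min ÷ 60 = 0.8833 L/s.
PIP = Vt/C + R·V̇ + PEEP (constant-flow equation of motion).
Only the resistive term changes: ΔPIP = R × ΔV̇ = 18.9 × (0.8833 − 1.0667) = 18.9 × -0.1834 = -3.466 cmH2O.

-3.5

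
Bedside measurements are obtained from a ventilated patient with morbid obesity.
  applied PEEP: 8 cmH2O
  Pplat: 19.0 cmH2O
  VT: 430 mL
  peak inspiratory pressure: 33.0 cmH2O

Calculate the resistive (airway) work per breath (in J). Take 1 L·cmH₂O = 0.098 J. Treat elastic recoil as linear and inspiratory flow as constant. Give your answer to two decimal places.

With constant inspiratory flow the resistive pressure is constant at PIP − Pplat = 33.0 − 19.0 = 14.0 cmH2O, so resistive work = 14.0 × 0.430 = 6.02 L·cmH2O.
× 0.098 J/(L·cmH2O) → 0.59 J.

0.59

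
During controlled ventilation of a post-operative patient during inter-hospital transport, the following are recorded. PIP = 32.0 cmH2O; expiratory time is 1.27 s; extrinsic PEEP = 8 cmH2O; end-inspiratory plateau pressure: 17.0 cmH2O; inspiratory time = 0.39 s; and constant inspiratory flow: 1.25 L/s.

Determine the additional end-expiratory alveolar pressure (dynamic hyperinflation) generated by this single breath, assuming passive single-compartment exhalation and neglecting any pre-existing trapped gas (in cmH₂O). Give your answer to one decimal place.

Vt = flow × Ti = 1.25 L/s × 0.39 s × 1000 mL/L = 487.5 mL.
R = (PIP − Pplat)/V̇ = (32.0 − 17.0) / 1.25 = 15.0/1.25 = 12.0 cmH2O·s/L.
C = Vt/(Pplat − PEEP) = 487.5 / (17.0 − 8) = 487.5/9.0 = 54.167 mL/cmH2O.
τ = R × C = 12.0 × 0.05417 L/cmH2O = 0.65 s.
Fraction remaining = e^(−Te/τ) = e^(−1.27/0.65) = 0.1417; trapped volume = 487.5 × 0.1417 = 69.079 mL.
Additional alveolar pressure from trapping ≈ V_trapped / C = 69.079 / 54.167 = 1.275 cmH2O.

1.3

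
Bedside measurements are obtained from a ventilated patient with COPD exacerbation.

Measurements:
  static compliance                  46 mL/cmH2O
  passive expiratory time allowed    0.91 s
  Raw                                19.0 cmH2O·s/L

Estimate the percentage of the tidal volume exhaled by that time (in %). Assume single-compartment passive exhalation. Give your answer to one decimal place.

τ = R × C = 19.0 × 46 mL/cmH2O = 19.0 × 0.046 L/cmH2O = 0.874 s.
Passive exhalation: V(t)/V₀ = e^(−t/τ) = e^(−0.91/0.874) = 0.353.
Fraction exhaled = 1 − 0.353 = 0.647 → 64.7%.

64.7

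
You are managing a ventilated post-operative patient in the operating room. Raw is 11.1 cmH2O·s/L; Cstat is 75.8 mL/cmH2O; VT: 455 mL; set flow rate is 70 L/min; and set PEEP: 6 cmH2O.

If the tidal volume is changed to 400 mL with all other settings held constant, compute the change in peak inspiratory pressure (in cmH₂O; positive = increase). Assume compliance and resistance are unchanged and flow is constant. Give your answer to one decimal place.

PIP = Vt/C + R·V̇ + PEEP (constant-flow equation of motion).
Only the elastic term changes: ΔPIP = ΔVt / C = (400 − 455) / 75.8 = -0.7256 cmH2O.

-0.7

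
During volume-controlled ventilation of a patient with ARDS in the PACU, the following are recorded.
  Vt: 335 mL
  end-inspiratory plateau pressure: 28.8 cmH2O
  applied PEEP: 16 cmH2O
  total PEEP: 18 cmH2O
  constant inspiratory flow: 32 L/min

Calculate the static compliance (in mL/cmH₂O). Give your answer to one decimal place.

End-expiratory occlusion gives total PEEP = 18 cmH2O (intrinsic PEEP = 18 − 16 = 2). Use total PEEP for the elastic gradient.
Cstat = Vt / (Pplat − PEEPtotal) = 335 / (28.8 − 18) = 335 / 10.8 = 31.019 mL/cmH2O.

31.0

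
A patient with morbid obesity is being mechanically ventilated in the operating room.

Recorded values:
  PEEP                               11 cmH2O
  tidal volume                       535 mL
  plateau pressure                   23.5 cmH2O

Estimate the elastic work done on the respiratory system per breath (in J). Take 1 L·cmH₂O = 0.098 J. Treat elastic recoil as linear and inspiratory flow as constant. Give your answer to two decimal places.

Elastic work ≈ ½ × (Pplat − PEEP) × Vt = 0.5 × (23.5 − 11) × 0.535 L = 0.5 × 12.5 × 0.535 = 3.344 L·cmH2O.
× 0.098 J/(L·cmH2O) → 0.3277 J.

0.33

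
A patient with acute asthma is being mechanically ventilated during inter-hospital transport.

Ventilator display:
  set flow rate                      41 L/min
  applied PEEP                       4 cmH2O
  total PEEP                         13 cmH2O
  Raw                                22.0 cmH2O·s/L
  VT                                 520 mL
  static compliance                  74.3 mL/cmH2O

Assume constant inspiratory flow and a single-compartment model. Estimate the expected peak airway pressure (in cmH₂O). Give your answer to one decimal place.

Flow: 41 L/min ÷ 60 = 0.6833 L/s.
Total PEEP = 13 cmH2O (set 4 + intrinsic 9); this is the baseline alveolar pressure.
Equation of motion (constant flow): PIP = Vt/C + R·V̇ + PEEP.
PIP = 520/74.3 + 22.0×0.6833 + 13 = 6.999 + 15.033 + 13 = 35.032 cmH2O.

35.0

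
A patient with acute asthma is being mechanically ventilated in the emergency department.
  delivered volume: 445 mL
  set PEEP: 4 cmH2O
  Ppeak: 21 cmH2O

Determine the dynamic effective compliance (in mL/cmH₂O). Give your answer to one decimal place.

26.2

Dynamic compliance = Vt / (PIP − PEEP) = 445 / (21 − 4) = 445 / 17.0 = 26.176 mL/cmH2O.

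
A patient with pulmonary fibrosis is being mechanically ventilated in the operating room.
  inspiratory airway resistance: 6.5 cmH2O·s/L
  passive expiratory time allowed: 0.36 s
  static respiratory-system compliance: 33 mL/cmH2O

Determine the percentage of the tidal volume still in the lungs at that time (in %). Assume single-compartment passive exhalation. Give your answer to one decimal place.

18.7

τ = R × C = 6.5 × 33 mL/cmH2O = 6.5 × 0.033 L/cmH2O = 0.2145 s.
Passive exhalation: V(t)/V₀ = e^(−t/τ) = e^(−0.36/0.2145) = 0.1867.
Fraction remaining = 0.1867 → 18.67%.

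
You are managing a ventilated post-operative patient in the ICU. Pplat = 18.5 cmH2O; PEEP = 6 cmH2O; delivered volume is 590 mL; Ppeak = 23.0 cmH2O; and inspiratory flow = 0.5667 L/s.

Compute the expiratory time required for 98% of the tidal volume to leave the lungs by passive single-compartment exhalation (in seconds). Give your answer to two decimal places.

R = (PIP − Pplat)/V̇ = (23.0 − 18.5) / 0.5667 = 4.5/0.5667 = 7.941 cmH2O·s/L.
C = Vt/(Pplat − PEEP) = 590.0 / (18.5 − 6) = 590.0/12.5 = 47.2 mL/cmH2O.
τ = R × C = 7.941 × 0.0472 L/cmH2O = 0.3748 s.
t = −τ·ln(1 − 0.98) = −0.3748·ln(0.02) = 1.466 s.

1.47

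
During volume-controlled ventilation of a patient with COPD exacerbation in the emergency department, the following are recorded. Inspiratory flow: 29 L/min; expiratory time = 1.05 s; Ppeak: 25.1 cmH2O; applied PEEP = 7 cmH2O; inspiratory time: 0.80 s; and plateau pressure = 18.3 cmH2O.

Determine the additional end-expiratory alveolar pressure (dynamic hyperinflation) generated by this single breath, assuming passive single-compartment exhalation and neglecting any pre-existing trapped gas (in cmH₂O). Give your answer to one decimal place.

1.3

Flow: 29 L/min ÷ 60 = 0.4833 L/s.
Vt = flow × Ti = 0.4833 L/s × 0.80 s × 1000 mL/L = 386.64 mL.
R = (PIP − Pplat)/V̇ = (25.1 − 18.3) / 0.4833 = 6.8/0.4833 = 14.07 cmH2O·s/L.
C = Vt/(Pplat − PEEP) = 386.64 / (18.3 − 7) = 386.64/11.3 = 34.216 mL/cmH2O.
τ = R × C = 14.07 × 0.03422 L/cmH2O = 0.4815 s.
Fraction remaining = e^(−Te/τ) = e^(−1.05/0.4815) = 0.113; trapped volume = 386.64 × 0.113 = 43.69 mL.
Additional alveolar pressure from trapping ≈ V_trapped / C = 43.69 / 34.216 = 1.277 cmH2O.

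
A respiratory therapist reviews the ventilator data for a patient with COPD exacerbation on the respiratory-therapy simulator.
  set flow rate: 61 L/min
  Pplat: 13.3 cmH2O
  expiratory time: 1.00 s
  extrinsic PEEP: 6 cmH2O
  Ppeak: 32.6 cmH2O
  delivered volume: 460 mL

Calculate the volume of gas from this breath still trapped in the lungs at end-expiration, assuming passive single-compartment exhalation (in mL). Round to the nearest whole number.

Flow: 61 L/min ÷ 60 = 1.0167 L/s.
R = (PIP − Pplat)/V̇ = (32.6 − 13.3) / 1.0167 = 19.3/1.0167 = 18.983 cmH2O·s/L.
C = Vt/(Pplat − PEEP) = 460.0 / (13.3 − 6) = 460.0/7.3 = 63.014 mL/cmH2O.
τ = R × C = 18.983 × 0.06301 L/cmH2O = 1.196 s.
Fraction remaining = e^(−Te/τ) = e^(−1.00/1.196) = 0.4334.
Trapped volume = 460.0 × 0.4334 = 199.36 mL.

199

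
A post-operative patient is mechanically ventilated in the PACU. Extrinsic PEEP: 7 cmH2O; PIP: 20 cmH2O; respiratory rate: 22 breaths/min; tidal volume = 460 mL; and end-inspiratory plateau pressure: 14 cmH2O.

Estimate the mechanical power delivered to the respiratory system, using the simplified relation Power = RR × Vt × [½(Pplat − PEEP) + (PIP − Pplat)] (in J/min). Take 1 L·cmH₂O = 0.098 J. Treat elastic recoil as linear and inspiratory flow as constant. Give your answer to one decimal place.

9.4

Per-breath work = Vt × [½(Pplat−PEEP) + (PIP−Pplat)] = 0.460 × [0.5×7.0 + 6.0] = 0.460 × 9.5 = 4.37 L·cmH2O.
Power = 22 × 4.37 = 96.14 L·cmH2O/min.
× 0.098 J/(L·cmH2O) → 9.422 J/min.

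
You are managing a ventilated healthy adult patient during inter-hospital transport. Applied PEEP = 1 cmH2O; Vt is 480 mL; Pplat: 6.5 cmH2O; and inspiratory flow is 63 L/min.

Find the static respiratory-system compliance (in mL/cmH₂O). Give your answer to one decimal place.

87.3

Cstat = Vt / (Pplat − PEEP) = 480 / (6.5 − 1) = 480 / 5.5 = 87.273 mL/cmH2O.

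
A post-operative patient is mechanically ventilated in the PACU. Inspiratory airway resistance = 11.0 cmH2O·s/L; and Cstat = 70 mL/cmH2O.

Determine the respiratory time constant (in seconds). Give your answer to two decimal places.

0.77

τ = R × C = 11.0 × 70 mL/cmH2O = 11.0 × 0.070 L/cmH2O = 0.77 s.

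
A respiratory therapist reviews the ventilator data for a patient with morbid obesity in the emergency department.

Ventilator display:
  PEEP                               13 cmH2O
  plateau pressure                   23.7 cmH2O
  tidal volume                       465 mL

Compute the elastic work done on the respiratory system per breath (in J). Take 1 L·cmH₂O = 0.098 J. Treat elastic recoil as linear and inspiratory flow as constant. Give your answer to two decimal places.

Elastic work ≈ ½ × (Pplat − PEEP) × Vt = 0.5 × (23.7 − 13) × 0.465 L = 0.5 × 10.7 × 0.465 = 2.488 L·cmH2O.
× 0.098 J/(L·cmH2O) → 0.2438 J.

0.24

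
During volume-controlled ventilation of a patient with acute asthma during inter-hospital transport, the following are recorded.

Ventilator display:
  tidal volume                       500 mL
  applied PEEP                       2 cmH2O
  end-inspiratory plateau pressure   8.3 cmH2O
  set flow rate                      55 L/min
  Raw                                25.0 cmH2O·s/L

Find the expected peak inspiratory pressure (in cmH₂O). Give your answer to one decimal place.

Flow: 55 L/min ÷ 60 = 0.9167 L/s.
PIP = Pplat + Raw × flow = 8.3 + 25.0 × 0.9167 = 8.3 + 22.918 = 31.218 cmH2O.

31.2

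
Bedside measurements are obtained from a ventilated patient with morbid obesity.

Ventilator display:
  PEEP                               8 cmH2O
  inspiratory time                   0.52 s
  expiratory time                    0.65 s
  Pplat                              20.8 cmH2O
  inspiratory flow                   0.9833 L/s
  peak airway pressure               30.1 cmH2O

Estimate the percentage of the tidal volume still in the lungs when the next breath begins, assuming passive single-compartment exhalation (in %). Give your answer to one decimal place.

Vt = flow × Ti = 0.9833 L/s × 0.52 s × 1000 mL/L = 511.32 mL.
R = (PIP − Pplat)/V̇ = (30.1 − 20.8) / 0.9833 = 9.3/0.9833 = 9.458 cmH2O·s/L.
C = Vt/(Pplat − PEEP) = 511.32 / (20.8 − 8) = 511.32/12.8 = 39.947 mL/cmH2O.
τ = R × C = 9.458 × 0.03995 L/cmH2O = 0.3778 s.
Fraction remaining at end-expiration = e^(−Te/τ) = e^(−0.65/0.3778) = 0.179 → 17.9%.

17.9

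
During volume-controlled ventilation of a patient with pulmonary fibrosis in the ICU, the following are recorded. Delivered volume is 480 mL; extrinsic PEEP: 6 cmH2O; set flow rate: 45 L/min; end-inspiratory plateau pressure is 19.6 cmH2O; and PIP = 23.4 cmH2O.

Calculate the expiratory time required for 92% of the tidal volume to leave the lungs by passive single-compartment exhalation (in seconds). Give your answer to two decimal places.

Flow: 45 L/min ÷ 60 = 0.75 L/s.
R = (PIP − Pplat)/V̇ = (23.4 − 19.6) / 0.75 = 3.8/0.75 = 5.067 cmH2O·s/L.
C = Vt/(Pplat − PEEP) = 480.0 / (19.6 − 6) = 480.0/13.6 = 35.294 mL/cmH2O.
τ = R × C = 5.067 × 0.03529 L/cmH2O = 0.1788 s.
t = −τ·ln(1 − 0.92) = −0.1788·ln(0.08) = 0.4516 s.

0.45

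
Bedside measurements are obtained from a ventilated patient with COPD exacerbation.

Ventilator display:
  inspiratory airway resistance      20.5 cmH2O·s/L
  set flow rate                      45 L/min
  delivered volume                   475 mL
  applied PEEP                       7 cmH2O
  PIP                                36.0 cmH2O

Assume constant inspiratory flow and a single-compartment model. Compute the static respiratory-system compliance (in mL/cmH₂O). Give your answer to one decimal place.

Flow: 45 L/min ÷ 60 = 0.75 L/s.
Equation of motion (constant flow): PIP = Vt/C + R·V̇ + PEEP.
Vt/C = PIP − R·V̇ − PEEP = 36.0 − 20.5×0.75 − 7 = 36.0 − 15.375 − 7 = 13.625 cmH2O.
C = Vt / 13.625 = 475 / 13.625 = 34.862 mL/cmH2O.

34.9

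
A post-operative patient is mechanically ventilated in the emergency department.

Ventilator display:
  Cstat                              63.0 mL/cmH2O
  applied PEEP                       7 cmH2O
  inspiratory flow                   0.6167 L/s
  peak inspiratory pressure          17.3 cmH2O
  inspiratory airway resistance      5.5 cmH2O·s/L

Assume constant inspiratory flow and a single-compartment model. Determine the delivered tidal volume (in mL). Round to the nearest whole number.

435

Equation of motion (constant flow): PIP = Vt/C + R·V̇ + PEEP.
Vt/C = PIP − R·V̇ − PEEP = 17.3 − 3.392 − 7 = 6.908 cmH2O.
Vt = C × 6.908 = 63.0 × 6.908 = 435.2 mL.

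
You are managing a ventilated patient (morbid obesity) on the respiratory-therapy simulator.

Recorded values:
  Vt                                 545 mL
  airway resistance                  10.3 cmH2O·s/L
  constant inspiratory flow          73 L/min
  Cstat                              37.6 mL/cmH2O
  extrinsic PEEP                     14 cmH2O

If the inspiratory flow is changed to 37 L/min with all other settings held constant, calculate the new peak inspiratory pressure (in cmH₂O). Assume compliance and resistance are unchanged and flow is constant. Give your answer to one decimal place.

Flow: 73 L/min ÷ 60 = 1.2167 L/s.
New flow: 37 L/min ÷ 60 = 0.6167 L/s.
PIP = Vt/C + R·V̇ + PEEP (constant-flow equation of motion).
Only the resistive term changes: ΔPIP = R × ΔV̇ = 10.3 × (0.6167 − 1.2167) = 10.3 × -0.6 = -6.18 cmH2O.
Original PIP = 545/37.6 + 10.3×1.2167 + 14 = 41.027 cmH2O; new PIP = 41.027 + (-6.18) = 34.847 cmH2O.

34.8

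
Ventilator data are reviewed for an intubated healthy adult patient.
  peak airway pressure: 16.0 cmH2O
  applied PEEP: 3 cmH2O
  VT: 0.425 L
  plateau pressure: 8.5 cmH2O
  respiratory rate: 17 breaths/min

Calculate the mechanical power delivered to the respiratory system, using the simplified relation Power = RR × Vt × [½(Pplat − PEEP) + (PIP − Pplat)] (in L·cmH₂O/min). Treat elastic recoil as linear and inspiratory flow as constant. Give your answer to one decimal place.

74.1

Per-breath work = Vt × [½(Pplat−PEEP) + (PIP−Pplat)] = 0.425 × [0.5×5.5 + 7.5] = 0.425 × 10.25 = 4.356 L·cmH2O.
Power = 17 × 4.356 = 74.052 L·cmH2O/min.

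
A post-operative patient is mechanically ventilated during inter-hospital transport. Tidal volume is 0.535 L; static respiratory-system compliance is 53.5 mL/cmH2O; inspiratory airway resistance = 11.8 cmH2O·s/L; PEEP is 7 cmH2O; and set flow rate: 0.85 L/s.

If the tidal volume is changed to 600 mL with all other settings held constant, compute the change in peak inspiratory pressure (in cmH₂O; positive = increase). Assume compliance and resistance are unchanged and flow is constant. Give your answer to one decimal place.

1.2

PIP = Vt/C + R·V̇ + PEEP (constant-flow equation of motion).
Only the elastic term changes: ΔPIP = ΔVt / C = (600 − 535) / 53.5 = 1.215 cmH2O.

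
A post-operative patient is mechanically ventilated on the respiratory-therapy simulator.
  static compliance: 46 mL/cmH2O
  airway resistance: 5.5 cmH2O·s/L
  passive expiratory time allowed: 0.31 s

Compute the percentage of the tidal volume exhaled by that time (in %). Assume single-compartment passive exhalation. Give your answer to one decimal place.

70.6

τ = R × C = 5.5 × 46 mL/cmH2O = 5.5 × 0.046 L/cmH2O = 0.253 s.
Passive exhalation: V(t)/V₀ = e^(−t/τ) = e^(−0.31/0.253) = 0.2937.
Fraction exhaled = 1 − 0.2937 = 0.7063 → 70.63%.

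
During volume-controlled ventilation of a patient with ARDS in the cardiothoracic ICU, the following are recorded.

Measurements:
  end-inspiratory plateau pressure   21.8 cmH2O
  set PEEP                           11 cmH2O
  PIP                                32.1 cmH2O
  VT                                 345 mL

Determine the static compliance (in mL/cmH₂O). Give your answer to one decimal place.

Cstat = Vt / (Pplat − PEEP) = 345 / (21.8 − 11) = 345 / 10.8 = 31.944 mL/cmH2O.

31.9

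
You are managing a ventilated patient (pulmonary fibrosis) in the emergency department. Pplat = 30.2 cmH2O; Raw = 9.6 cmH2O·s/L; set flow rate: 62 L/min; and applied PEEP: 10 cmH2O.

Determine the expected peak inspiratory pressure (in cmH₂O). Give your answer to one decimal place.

Flow: 62 L/min ÷ 60 = 1.0333 L/s.
PIP = Pplat + Raw × flow = 30.2 + 9.6 × 1.0333 = 30.2 + 9.92 = 40.12 cmH2O.

40.1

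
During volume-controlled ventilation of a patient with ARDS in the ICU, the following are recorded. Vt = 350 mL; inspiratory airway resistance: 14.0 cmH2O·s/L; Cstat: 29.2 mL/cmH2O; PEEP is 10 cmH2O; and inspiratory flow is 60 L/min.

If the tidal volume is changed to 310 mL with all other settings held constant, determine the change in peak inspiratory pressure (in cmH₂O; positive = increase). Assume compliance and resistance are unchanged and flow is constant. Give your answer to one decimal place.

PIP = Vt/C + R·V̇ + PEEP (constant-flow equation of motion).
Only the elastic term changes: ΔPIP = ΔVt / C = (310 − 350) / 29.2 = -1.37 cmH2O.

-1.4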